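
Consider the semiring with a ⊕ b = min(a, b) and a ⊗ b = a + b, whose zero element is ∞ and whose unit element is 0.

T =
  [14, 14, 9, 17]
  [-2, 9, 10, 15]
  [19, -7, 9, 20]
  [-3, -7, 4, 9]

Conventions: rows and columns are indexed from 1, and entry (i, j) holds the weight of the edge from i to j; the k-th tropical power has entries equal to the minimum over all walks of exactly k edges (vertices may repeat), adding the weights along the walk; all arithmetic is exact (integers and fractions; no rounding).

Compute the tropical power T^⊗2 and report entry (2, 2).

T^⊗2:
  [12, 2, 18, 26]
  [7, 3, 7, 15]
  [-9, 2, 3, 8]
  [-9, -3, 3, 8]
Key observation: the optimum is the walk 2->3->2, with weight 10 + (-7) = 3.
Optimal value attained by: walk 2->3->2.
Answer: (T^⊗2)[2][2] = 3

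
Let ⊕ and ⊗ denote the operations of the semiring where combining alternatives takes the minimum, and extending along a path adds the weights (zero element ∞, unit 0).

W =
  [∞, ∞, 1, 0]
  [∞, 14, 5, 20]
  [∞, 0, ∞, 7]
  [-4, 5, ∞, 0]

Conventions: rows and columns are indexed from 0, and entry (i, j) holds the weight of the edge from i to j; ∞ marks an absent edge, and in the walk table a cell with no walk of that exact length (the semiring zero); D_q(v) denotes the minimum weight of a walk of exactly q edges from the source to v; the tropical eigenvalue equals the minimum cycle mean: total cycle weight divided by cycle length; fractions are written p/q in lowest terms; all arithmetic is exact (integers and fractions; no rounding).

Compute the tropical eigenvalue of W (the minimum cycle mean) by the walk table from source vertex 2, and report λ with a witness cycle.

q=0: [∞, ∞, 0, ∞]
q=1: [∞, 0, ∞, 7]
q=2: [3, 12, 5, 7]
q=3: [3, 5, 4, 3]
q=4: [-1, 4, 4, 3]
Optimal cycle mean attained by: cycle 0->3->0, total 0 + (-4), length 2.
Answer: λ = -2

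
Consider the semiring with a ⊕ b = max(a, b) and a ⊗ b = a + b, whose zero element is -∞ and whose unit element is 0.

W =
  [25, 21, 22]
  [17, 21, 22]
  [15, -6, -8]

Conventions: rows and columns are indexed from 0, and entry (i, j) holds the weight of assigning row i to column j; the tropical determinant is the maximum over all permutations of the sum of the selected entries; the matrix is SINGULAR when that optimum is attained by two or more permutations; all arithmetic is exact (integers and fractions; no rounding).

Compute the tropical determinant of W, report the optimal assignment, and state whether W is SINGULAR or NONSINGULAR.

σ = (0, 1, 2): 25 + 21 + (-8) = 38
σ = (0, 2, 1): 25 + 22 + (-6) = 41
σ = (1, 0, 2): 21 + 17 + (-8) = 30
σ = (1, 2, 0): 21 + 22 + 15 = 58
σ = (2, 0, 1): 22 + 17 + (-6) = 33
σ = (2, 1, 0): 22 + 21 + 15 = 58
Optimal value attained by: σ = (1, 2, 0).
Answer: det⊕(W) = 58; verdict: SINGULAR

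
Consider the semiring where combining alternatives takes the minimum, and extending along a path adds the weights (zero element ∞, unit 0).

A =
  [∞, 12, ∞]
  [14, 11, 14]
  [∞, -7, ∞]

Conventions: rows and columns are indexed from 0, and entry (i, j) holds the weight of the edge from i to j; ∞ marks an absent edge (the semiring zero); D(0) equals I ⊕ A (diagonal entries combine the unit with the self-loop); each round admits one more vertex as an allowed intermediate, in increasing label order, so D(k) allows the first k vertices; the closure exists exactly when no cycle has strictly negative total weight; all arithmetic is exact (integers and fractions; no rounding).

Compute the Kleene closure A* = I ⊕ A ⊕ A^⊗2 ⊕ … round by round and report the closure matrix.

D(0):
  [0, 12, ∞]
  [14, 0, 14]
  [∞, -7, 0]
D(1):
  [0, 12, ∞]
  [14, 0, 14]
  [∞, -7, 0]
D(2):
  [0, 12, 26]
  [14, 0, 14]
  [7, -7, 0]
D(3):
  [0, 12, 26]
  [14, 0, 14]
  [7, -7, 0]
Answer: A* = [[0, 12, 26], [14, 0, 14], [7, -7, 0]]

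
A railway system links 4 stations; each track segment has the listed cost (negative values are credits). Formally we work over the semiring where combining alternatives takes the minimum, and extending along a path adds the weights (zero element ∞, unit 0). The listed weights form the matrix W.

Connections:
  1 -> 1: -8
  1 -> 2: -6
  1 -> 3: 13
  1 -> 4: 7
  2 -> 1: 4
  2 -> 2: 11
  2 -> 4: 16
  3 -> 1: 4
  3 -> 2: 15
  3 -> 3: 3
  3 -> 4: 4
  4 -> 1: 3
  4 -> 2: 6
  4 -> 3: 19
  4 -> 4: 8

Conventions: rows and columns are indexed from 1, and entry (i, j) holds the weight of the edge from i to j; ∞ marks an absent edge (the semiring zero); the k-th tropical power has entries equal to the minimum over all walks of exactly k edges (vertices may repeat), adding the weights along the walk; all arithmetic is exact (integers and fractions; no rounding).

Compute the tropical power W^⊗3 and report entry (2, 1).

W^⊗2:
  [-16, -14, 5, -1]
  [-4, -2, 17, 11]
  [-4, -2, 6, 7]
  [-5, -3, 16, 10]
W^⊗3:
  [-24, -22, -3, -9]
  [-12, -10, 9, 3]
  [-12, -10, 9, 3]
  [-13, -11, 8, 2]
Key observation: the optimum is the walk 2->1->1->1, with weight 4 + (-8) + (-8) = -12.
Optimal value attained by: walk 2->1->1->1.
Answer: (W^⊗3)[2][1] = -12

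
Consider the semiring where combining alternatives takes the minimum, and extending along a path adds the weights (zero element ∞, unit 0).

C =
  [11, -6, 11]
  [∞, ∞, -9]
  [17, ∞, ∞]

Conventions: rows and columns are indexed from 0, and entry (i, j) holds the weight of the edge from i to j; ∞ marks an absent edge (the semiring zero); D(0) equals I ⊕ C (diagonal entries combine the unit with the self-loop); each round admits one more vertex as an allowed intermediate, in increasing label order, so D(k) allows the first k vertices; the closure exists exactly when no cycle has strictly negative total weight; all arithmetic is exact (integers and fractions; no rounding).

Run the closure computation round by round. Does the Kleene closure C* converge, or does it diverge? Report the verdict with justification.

D(0):
  [0, -6, 11]
  [∞, 0, -9]
  [17, ∞, 0]
D(1):
  [0, -6, 11]
  [∞, 0, -9]
  [17, 11, 0]
D(2):
  [0, -6, -15]
  [∞, 0, -9]
  [17, 11, 0]
D(3):
  [0, -6, -15]
  [8, 0, -9]
  [17, 11, 0]
Key observation: every diagonal entry stays at the unit through all rounds, so no improving cycle exists.
Answer: CONVERGES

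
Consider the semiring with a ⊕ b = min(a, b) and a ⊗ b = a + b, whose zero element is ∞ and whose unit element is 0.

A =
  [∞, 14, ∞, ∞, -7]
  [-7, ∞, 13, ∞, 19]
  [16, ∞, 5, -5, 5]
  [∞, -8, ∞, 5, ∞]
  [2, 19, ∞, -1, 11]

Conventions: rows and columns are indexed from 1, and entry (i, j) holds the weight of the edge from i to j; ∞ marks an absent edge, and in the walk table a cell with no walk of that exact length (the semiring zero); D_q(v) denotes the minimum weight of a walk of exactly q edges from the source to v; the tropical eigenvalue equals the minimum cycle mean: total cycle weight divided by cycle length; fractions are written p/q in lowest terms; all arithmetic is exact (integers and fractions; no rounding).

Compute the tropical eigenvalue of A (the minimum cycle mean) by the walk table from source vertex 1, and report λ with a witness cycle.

q=0: [0, ∞, ∞, ∞, ∞]
q=1: [∞, 14, ∞, ∞, -7]
q=2: [-5, 12, 27, -8, 4]
q=3: [5, -16, 25, -3, -12]
q=4: [-23, -11, -3, -13, -2]
q=5: [-18, -21, 2, -8, -30]
Optimal cycle mean attained by: cycle 1->5->4->2->1, total (-7) + (-1) + (-8) + (-7), length 4.
Answer: λ = -23/4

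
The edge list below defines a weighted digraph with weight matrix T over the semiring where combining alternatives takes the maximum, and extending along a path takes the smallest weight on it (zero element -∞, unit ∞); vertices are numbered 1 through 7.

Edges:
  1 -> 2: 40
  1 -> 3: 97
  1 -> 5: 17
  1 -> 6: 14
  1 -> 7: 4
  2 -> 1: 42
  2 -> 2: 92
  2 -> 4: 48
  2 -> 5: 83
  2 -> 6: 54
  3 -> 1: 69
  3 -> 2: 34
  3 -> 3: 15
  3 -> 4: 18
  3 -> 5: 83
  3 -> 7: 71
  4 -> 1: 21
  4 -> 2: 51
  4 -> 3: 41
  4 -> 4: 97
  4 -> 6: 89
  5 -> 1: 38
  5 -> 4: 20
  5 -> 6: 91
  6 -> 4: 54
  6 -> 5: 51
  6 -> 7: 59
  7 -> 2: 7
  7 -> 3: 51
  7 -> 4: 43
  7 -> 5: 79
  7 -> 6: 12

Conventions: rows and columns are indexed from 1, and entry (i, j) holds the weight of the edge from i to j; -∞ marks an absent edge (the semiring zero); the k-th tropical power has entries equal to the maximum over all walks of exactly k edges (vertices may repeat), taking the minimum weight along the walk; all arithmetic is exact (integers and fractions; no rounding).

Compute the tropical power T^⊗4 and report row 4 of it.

T^⊗2:
  [69, 40, 15, 40, 83, 40, 71]
  [42, 92, 42, 54, 83, 83, 54]
  [38, 40, 69, 43, 71, 83, 15]
  [42, 51, 41, 97, 51, 89, 59]
  [20, 38, 38, 54, 51, 20, 59]
  [38, 51, 51, 54, 59, 54, -∞]
  [51, 43, 41, 43, 51, 79, 51]
T^⊗3:
  [40, 40, 69, 43, 71, 83, 40]
  [42, 92, 51, 54, 83, 83, 59]
  [69, 43, 41, 54, 69, 71, 69]
  [42, 51, 51, 97, 59, 89, 59]
  [38, 51, 51, 54, 59, 54, 38]
  [51, 51, 41, 54, 51, 59, 54]
  [42, 43, 51, 54, 51, 51, 59]
T^⊗4:
  [69, 43, 41, 54, 69, 71, 69]
  [51, 92, 51, 54, 83, 83, 59]
  [42, 51, 69, 54, 69, 69, 59]
  [51, 51, 51, 97, 59, 89, 59]
  [51, 51, 41, 54, 51, 59, 54]
  [42, 51, 51, 54, 54, 54, 59]
  [51, 51, 51, 54, 59, 54, 51]
Answer: row 4 of T^⊗4 = [51, 51, 51, 97, 59, 89, 59]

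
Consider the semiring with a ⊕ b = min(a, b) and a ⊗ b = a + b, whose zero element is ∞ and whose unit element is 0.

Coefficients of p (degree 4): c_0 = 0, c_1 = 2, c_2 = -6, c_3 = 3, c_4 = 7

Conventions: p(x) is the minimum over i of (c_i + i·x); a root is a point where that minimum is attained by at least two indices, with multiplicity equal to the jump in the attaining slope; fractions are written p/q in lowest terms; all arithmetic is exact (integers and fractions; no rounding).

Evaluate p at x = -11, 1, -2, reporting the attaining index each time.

p(-11) = min(0+0·(-11)=0, 2+1·(-11)=-9, -6+2·(-11)=-28, 3+3·(-11)=-30, 7+4·(-11)=-37) = -37 (attained by i=4)
p(1) = min(0+0·1=0, 2+1·1=3, -6+2·1=-4, 3+3·1=6, 7+4·1=11) = -4 (attained by i=2)
p(-2) = min(0+0·(-2)=0, 2+1·(-2)=0, -6+2·(-2)=-10, 3+3·(-2)=-3, 7+4·(-2)=-1) = -10 (attained by i=2)
Answer: p(-11) = -37; p(1) = -4; p(-2) = -10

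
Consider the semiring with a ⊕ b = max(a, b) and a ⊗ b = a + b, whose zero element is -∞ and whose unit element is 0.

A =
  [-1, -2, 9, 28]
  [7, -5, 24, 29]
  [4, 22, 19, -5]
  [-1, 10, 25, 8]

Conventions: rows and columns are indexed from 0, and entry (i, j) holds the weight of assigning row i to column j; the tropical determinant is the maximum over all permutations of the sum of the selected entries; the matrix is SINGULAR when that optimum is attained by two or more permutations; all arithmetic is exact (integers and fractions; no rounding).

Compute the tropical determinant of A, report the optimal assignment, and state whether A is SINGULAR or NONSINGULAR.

σ = (0, 1, 2, 3): (-1) + (-5) + 19 + 8 = 21
σ = (0, 1, 3, 2): (-1) + (-5) + (-5) + 25 = 14
σ = (0, 2, 1, 3): (-1) + 24 + 22 + 8 = 53
σ = (0, 2, 3, 1): (-1) + 24 + (-5) + 10 = 28
σ = (0, 3, 1, 2): (-1) + 29 + 22 + 25 = 75
σ = (0, 3, 2, 1): (-1) + 29 + 19 + 10 = 57
σ = (1, 0, 2, 3): (-2) + 7 + 19 + 8 = 32
σ = (1, 0, 3, 2): (-2) + 7 + (-5) + 25 = 25
σ = (1, 2, 0, 3): (-2) + 24 + 4 + 8 = 34
σ = (1, 2, 3, 0): (-2) + 24 + (-5) + (-1) = 16
σ = (1, 3, 0, 2): (-2) + 29 + 4 + 25 = 56
σ = (1, 3, 2, 0): (-2) + 29 + 19 + (-1) = 45
σ = (2, 0, 1, 3): 9 + 7 + 22 + 8 = 46
σ = (2, 0, 3, 1): 9 + 7 + (-5) + 10 = 21
σ = (2, 1, 0, 3): 9 + (-5) + 4 + 8 = 16
σ = (2, 1, 3, 0): 9 + (-5) + (-5) + (-1) = -2
σ = (2, 3, 0, 1): 9 + 29 + 4 + 10 = 52
σ = (2, 3, 1, 0): 9 + 29 + 22 + (-1) = 59
σ = (3, 0, 1, 2): 28 + 7 + 22 + 25 = 82
σ = (3, 0, 2, 1): 28 + 7 + 19 + 10 = 64
σ = (3, 1, 0, 2): 28 + (-5) + 4 + 25 = 52
σ = (3, 1, 2, 0): 28 + (-5) + 19 + (-1) = 41
σ = (3, 2, 0, 1): 28 + 24 + 4 + 10 = 66
σ = (3, 2, 1, 0): 28 + 24 + 22 + (-1) = 73
Optimal value attained by: σ = (3, 0, 1, 2).
Answer: det⊕(A) = 82; verdict: NONSINGULAR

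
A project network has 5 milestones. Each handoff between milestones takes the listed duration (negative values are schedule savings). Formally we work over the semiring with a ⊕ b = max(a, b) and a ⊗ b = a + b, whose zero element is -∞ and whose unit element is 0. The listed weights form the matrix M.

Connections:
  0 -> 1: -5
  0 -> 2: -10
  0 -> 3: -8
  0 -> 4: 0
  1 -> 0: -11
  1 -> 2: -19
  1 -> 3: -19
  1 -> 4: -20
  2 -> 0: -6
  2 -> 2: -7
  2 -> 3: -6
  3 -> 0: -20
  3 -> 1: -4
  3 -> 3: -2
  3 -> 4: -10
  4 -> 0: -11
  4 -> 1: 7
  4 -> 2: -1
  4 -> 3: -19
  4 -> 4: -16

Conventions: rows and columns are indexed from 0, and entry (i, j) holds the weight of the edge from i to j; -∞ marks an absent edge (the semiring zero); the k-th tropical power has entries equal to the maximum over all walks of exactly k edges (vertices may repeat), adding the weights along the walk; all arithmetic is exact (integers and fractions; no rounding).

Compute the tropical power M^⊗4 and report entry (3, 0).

M^⊗2:
  [-11, 7, -1, -10, -16]
  [-25, -13, -21, -19, -11]
  [-13, -10, -14, -8, -6]
  [-15, -3, -11, -4, -12]
  [-4, -9, -8, -7, -11]
M^⊗3:
  [-4, -9, -8, -7, -11]
  [-22, -4, -12, -21, -25]
  [-17, 1, -7, -10, -13]
  [-14, -5, -13, -6, -14]
  [-14, -4, -12, -9, -4]
M^⊗4:
  [-14, -4, -12, -9, -4]
  [-15, -18, -19, -18, -22]
  [-10, -6, -14, -12, -17]
  [-16, -7, -15, -8, -14]
  [-15, 3, -5, -11, -14]
Key observation: the optimum is the walk 3->3->4->1->0, with weight (-2) + (-10) + 7 + (-11) = -16.
Optimal value attained by: walk 3->3->4->1->0.
Answer: (M^⊗4)[3][0] = -16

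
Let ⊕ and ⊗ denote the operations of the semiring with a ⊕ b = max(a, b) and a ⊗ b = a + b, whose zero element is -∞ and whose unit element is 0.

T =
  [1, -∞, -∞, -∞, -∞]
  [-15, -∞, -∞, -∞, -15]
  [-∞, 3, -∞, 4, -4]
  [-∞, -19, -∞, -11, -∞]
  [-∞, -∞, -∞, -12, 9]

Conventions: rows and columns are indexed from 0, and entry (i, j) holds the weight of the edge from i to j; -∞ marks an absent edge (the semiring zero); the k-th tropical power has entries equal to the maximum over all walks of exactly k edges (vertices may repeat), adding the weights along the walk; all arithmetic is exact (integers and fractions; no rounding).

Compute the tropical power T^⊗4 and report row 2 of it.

T^⊗2:
  [2, -∞, -∞, -∞, -∞]
  [-14, -∞, -∞, -27, -6]
  [-12, -15, -∞, -7, 5]
  [-34, -30, -∞, -22, -34]
  [-∞, -31, -∞, -3, 18]
T^⊗3:
  [3, -∞, -∞, -∞, -∞]
  [-13, -46, -∞, -18, 3]
  [-11, -26, -∞, -7, 14]
  [-33, -41, -∞, -33, -25]
  [-46, -22, -∞, 6, 27]
T^⊗4:
  [4, -∞, -∞, -∞, -∞]
  [-12, -37, -∞, -9, 12]
  [-10, -26, -∞, 2, 23]
  [-32, -52, -∞, -37, -16]
  [-37, -13, -∞, 15, 36]
Answer: row 2 of T^⊗4 = [-10, -26, -∞, 2, 23]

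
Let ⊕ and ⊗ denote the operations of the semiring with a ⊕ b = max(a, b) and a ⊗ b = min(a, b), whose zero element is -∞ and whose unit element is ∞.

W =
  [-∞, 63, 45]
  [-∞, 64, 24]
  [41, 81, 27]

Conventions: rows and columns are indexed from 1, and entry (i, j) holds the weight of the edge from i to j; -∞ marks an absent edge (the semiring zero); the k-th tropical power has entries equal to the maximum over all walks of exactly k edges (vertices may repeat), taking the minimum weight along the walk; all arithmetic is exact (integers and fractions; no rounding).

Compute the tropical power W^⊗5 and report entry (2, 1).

W^⊗2:
  [41, 63, 27]
  [24, 64, 24]
  [27, 64, 41]
W^⊗3:
  [27, 63, 41]
  [24, 64, 24]
  [41, 64, 27]
W^⊗4:
  [41, 63, 27]
  [24, 64, 24]
  [27, 64, 41]
W^⊗5:
  [27, 63, 41]
  [24, 64, 24]
  [41, 64, 27]
Key observation: the optimum is the walk 2->2->2->2->3->1, with weight 64 min 64 min 64 min 24 min 41 = 24.
Optimal value attained by: walk 2->2->2->2->3->1.
Answer: (W^⊗5)[2][1] = 24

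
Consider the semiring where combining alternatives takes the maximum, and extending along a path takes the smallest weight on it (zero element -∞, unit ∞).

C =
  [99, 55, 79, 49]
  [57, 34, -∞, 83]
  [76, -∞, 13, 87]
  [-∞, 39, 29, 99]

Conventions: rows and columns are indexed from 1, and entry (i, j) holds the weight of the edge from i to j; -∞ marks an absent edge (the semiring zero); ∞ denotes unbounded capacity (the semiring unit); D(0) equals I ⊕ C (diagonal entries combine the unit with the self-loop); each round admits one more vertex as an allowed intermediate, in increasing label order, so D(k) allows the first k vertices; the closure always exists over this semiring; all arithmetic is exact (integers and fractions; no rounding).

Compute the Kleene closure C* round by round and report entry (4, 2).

D(0):
  [∞, 55, 79, 49]
  [57, ∞, -∞, 83]
  [76, -∞, ∞, 87]
  [-∞, 39, 29, ∞]
D(1):
  [∞, 55, 79, 49]
  [57, ∞, 57, 83]
  [76, 55, ∞, 87]
  [-∞, 39, 29, ∞]
D(2):
  [∞, 55, 79, 55]
  [57, ∞, 57, 83]
  [76, 55, ∞, 87]
  [39, 39, 39, ∞]
D(3):
  [∞, 55, 79, 79]
  [57, ∞, 57, 83]
  [76, 55, ∞, 87]
  [39, 39, 39, ∞]
D(4):
  [∞, 55, 79, 79]
  [57, ∞, 57, 83]
  [76, 55, ∞, 87]
  [39, 39, 39, ∞]
Answer: C*[4][2] = 39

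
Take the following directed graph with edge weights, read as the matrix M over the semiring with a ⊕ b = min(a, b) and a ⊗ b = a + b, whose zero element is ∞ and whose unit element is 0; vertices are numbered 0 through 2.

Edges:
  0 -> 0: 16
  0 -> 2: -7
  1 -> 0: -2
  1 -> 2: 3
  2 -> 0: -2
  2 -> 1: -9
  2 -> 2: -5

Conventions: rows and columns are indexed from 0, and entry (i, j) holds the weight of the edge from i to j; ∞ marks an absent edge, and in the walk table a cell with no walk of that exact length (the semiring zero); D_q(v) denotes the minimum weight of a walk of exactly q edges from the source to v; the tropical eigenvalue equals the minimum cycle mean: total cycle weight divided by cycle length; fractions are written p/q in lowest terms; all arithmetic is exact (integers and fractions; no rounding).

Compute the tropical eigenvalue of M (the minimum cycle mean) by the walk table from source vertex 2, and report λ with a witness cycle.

q=0: [∞, ∞, 0]
q=1: [-2, -9, -5]
q=2: [-11, -14, -10]
q=3: [-16, -19, -18]
Optimal cycle mean attained by: cycle 0->2->1->0, total (-7) + (-9) + (-2), length 3.
Answer: λ = -6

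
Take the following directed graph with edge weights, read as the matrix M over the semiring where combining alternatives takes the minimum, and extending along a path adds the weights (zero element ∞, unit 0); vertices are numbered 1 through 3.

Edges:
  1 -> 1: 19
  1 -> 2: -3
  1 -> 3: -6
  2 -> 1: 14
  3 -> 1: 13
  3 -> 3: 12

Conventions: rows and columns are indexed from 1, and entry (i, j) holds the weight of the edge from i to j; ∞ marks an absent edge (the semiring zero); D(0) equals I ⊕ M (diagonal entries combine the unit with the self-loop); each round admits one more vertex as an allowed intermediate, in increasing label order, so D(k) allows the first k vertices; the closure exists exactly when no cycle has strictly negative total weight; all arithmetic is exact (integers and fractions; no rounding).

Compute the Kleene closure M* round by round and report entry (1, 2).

D(0):
  [0, -3, -6]
  [14, 0, ∞]
  [13, ∞, 0]
D(1):
  [0, -3, -6]
  [14, 0, 8]
  [13, 10, 0]
D(2):
  [0, -3, -6]
  [14, 0, 8]
  [13, 10, 0]
D(3):
  [0, -3, -6]
  [14, 0, 8]
  [13, 10, 0]
Answer: M*[1][2] = -3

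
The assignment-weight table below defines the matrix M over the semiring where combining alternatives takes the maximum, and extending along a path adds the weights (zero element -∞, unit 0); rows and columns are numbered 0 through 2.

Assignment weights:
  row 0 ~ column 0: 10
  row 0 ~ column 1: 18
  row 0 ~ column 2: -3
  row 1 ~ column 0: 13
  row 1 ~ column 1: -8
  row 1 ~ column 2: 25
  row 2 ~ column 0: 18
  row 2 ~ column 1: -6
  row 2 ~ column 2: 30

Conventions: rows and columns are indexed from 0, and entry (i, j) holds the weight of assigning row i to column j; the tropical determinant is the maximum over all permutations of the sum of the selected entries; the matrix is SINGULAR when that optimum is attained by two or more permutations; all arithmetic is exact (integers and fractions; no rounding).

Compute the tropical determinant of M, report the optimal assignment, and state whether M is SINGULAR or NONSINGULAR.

σ = (0, 1, 2): 10 + (-8) + 30 = 32
σ = (0, 2, 1): 10 + 25 + (-6) = 29
σ = (1, 0, 2): 18 + 13 + 30 = 61
σ = (1, 2, 0): 18 + 25 + 18 = 61
σ = (2, 0, 1): (-3) + 13 + (-6) = 4
σ = (2, 1, 0): (-3) + (-8) + 18 = 7
Optimal value attained by: σ = (1, 0, 2).
Answer: det⊕(M) = 61; verdict: SINGULAR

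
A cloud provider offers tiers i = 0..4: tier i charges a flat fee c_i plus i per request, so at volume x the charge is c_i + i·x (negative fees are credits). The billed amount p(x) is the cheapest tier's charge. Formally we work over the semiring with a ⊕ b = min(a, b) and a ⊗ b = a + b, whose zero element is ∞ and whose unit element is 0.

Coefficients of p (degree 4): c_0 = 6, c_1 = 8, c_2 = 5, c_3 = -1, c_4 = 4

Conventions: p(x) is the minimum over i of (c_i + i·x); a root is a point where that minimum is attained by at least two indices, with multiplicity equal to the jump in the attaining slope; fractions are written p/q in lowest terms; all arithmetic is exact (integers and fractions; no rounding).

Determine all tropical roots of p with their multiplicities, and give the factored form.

hull edge (i=0, c=6) to (i=3, c=-1): slope -7/3, span 3
hull edge (i=3, c=-1) to (i=4, c=4): slope 5, span 1
Factored form: p(x) = 4 ⊗ (x ⊕ (-5)) ⊗ (x ⊕ 7/3) ⊗ (x ⊕ 7/3) ⊗ (x ⊕ 7/3)
Answer: roots = -5 (mult 1), 7/3 (mult 3)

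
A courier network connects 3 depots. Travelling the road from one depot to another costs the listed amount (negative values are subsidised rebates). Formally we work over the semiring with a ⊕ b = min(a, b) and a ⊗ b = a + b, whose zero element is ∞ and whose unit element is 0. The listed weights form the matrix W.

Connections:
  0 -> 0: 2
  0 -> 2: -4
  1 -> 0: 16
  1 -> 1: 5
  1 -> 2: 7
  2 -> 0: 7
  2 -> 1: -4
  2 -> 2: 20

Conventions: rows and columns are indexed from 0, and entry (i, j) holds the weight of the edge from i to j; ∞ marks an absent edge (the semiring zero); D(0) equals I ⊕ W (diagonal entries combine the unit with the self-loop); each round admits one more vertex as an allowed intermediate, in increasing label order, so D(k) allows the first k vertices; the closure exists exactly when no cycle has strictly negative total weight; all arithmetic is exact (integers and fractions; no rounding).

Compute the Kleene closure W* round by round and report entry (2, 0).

D(0):
  [0, ∞, -4]
  [16, 0, 7]
  [7, -4, 0]
D(1):
  [0, ∞, -4]
  [16, 0, 7]
  [7, -4, 0]
D(2):
  [0, ∞, -4]
  [16, 0, 7]
  [7, -4, 0]
D(3):
  [0, -8, -4]
  [14, 0, 7]
  [7, -4, 0]
Answer: W*[2][0] = 7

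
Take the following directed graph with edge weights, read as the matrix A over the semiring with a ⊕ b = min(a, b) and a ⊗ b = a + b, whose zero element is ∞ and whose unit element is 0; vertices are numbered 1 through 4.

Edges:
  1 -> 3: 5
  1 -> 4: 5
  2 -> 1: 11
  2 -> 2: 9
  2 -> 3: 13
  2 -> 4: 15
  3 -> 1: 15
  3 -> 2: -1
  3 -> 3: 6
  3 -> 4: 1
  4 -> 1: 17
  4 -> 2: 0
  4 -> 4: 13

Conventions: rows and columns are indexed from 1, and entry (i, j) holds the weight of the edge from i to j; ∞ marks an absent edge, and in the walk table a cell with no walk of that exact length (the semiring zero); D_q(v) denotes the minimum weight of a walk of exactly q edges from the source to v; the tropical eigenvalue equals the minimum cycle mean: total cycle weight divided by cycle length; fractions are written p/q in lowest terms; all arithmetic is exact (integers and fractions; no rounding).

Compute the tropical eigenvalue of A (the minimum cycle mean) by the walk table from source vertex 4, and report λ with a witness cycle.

q=0: [∞, ∞, ∞, 0]
q=1: [17, 0, ∞, 13]
q=2: [11, 9, 13, 15]
q=3: [20, 12, 16, 14]
q=4: [23, 14, 22, 17]
Optimal cycle mean attained by: cycle 1->3->4->2->1, total 5 + 1 + 0 + 11, length 4.
Answer: λ = 17/4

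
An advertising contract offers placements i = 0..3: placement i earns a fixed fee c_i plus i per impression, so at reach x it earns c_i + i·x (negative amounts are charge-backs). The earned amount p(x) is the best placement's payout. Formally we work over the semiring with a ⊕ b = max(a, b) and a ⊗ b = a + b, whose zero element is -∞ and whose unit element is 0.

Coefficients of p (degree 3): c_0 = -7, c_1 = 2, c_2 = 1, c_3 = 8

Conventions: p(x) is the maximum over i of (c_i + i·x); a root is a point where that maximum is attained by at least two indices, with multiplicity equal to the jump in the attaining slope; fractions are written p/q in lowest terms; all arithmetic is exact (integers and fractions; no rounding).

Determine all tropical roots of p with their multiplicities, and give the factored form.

hull edge (i=0, c=-7) to (i=1, c=2): slope 9, span 1
hull edge (i=1, c=2) to (i=3, c=8): slope 3, span 2
Factored form: p(x) = 8 ⊗ (x ⊕ (-9)) ⊗ (x ⊕ (-3)) ⊗ (x ⊕ (-3))
Answer: roots = -9 (mult 1), -3 (mult 2)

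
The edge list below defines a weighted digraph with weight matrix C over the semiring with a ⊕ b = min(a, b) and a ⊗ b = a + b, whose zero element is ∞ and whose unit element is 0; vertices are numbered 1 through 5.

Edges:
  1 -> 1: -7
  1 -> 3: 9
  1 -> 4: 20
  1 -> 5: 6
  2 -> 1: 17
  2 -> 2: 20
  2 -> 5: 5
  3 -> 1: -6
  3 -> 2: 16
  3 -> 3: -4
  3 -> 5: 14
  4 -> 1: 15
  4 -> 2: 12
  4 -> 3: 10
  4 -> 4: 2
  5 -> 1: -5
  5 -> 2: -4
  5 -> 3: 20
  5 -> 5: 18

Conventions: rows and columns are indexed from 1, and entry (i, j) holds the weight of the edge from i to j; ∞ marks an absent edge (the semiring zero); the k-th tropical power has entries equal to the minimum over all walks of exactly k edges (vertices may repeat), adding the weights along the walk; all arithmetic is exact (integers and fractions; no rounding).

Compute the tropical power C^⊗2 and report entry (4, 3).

C^⊗2:
  [-14, 2, 2, 13, -1]
  [0, 1, 25, 37, 23]
  [-13, 10, -8, 14, 0]
  [4, 14, 6, 4, 17]
  [-12, 14, 4, 15, 1]
Key observation: the optimum is the walk 4->3->3, with weight 10 + (-4) = 6.
Optimal value attained by: walk 4->3->3.
Answer: (C^⊗2)[4][3] = 6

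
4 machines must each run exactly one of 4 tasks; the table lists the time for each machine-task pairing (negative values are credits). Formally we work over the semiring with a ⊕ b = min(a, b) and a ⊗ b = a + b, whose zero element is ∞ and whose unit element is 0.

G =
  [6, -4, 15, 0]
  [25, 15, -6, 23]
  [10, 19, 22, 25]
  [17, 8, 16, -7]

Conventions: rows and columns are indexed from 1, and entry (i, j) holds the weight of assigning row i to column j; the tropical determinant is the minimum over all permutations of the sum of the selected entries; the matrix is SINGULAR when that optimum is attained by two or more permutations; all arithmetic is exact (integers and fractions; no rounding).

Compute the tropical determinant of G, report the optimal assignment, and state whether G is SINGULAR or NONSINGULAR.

σ = (1, 2, 3, 4): 6 + 15 + 22 + (-7) = 36
σ = (1, 2, 4, 3): 6 + 15 + 25 + 16 = 62
σ = (1, 3, 2, 4): 6 + (-6) + 19 + (-7) = 12
σ = (1, 3, 4, 2): 6 + (-6) + 25 + 8 = 33
σ = (1, 4, 2, 3): 6 + 23 + 19 + 16 = 64
σ = (1, 4, 3, 2): 6 + 23 + 22 + 8 = 59
σ = (2, 1, 3, 4): (-4) + 25 + 22 + (-7) = 36
σ = (2, 1, 4, 3): (-4) + 25 + 25 + 16 = 62
σ = (2, 3, 1, 4): (-4) + (-6) + 10 + (-7) = -7
σ = (2, 3, 4, 1): (-4) + (-6) + 25 + 17 = 32
σ = (2, 4, 1, 3): (-4) + 23 + 10 + 16 = 45
σ = (2, 4, 3, 1): (-4) + 23 + 22 + 17 = 58
σ = (3, 1, 2, 4): 15 + 25 + 19 + (-7) = 52
σ = (3, 1, 4, 2): 15 + 25 + 25 + 8 = 73
σ = (3, 2, 1, 4): 15 + 15 + 10 + (-7) = 33
σ = (3, 2, 4, 1): 15 + 15 + 25 + 17 = 72
σ = (3, 4, 1, 2): 15 + 23 + 10 + 8 = 56
σ = (3, 4, 2, 1): 15 + 23 + 19 + 17 = 74
σ = (4, 1, 2, 3): 0 + 25 + 19 + 16 = 60
σ = (4, 1, 3, 2): 0 + 25 + 22 + 8 = 55
σ = (4, 2, 1, 3): 0 + 15 + 10 + 16 = 41
σ = (4, 2, 3, 1): 0 + 15 + 22 + 17 = 54
σ = (4, 3, 1, 2): 0 + (-6) + 10 + 8 = 12
σ = (4, 3, 2, 1): 0 + (-6) + 19 + 17 = 30
Optimal value attained by: σ = (2, 3, 1, 4).
Answer: det⊕(G) = -7; verdict: NONSINGULAR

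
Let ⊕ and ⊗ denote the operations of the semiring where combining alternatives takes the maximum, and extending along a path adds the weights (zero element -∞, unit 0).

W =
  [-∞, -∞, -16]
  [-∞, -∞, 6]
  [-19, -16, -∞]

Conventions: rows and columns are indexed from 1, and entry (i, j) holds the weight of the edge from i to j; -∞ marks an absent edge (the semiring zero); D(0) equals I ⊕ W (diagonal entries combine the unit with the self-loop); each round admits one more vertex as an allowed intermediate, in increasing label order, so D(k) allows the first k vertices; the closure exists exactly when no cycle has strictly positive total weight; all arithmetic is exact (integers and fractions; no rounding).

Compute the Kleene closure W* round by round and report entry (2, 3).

D(0):
  [0, -∞, -16]
  [-∞, 0, 6]
  [-19, -16, 0]
D(1):
  [0, -∞, -16]
  [-∞, 0, 6]
  [-19, -16, 0]
D(2):
  [0, -∞, -16]
  [-∞, 0, 6]
  [-19, -16, 0]
D(3):
  [0, -32, -16]
  [-13, 0, 6]
  [-19, -16, 0]
Answer: W*[2][3] = 6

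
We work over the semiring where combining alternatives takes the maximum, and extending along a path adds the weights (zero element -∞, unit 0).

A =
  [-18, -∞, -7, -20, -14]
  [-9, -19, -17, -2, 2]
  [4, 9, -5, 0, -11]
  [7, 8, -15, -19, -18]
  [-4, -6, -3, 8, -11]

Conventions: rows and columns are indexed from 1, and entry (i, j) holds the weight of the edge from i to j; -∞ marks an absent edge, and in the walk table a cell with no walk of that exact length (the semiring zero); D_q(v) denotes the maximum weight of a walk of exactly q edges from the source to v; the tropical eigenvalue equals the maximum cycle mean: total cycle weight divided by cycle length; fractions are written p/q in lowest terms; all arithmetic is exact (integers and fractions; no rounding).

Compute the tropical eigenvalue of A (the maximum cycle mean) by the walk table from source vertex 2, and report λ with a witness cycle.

q=0: [-∞, 0, -∞, -∞, -∞]
q=1: [-9, -19, -17, -2, 2]
q=2: [5, 6, -1, 10, -9]
q=3: [17, 18, -2, 4, 8]
q=4: [11, 12, 10, 16, 20]
q=5: [23, 24, 17, 28, 14]
Optimal cycle mean attained by: cycle 2->5->4->2, total 2 + 8 + 8, length 3.
Answer: λ = 6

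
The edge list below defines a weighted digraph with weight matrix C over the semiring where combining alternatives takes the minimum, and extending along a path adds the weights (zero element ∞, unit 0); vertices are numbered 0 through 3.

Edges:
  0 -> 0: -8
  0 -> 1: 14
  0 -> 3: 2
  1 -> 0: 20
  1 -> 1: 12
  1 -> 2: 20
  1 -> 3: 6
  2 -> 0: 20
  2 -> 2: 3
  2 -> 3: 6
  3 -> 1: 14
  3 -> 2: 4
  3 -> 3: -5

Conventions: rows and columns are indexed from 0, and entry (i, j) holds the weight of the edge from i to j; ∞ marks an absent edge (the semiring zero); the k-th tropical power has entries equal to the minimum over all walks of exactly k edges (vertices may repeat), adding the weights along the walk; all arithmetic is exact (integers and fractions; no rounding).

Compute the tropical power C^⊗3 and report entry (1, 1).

C^⊗2:
  [-16, 6, 6, -6]
  [12, 20, 10, 1]
  [12, 20, 6, 1]
  [24, 9, -1, -10]
C^⊗3:
  [-24, -2, -2, -14]
  [4, 15, 5, -4]
  [4, 15, 5, -4]
  [16, 4, -6, -15]
Key observation: the optimum is the walk 1->3->3->1, with weight 6 + (-5) + 14 = 15.
Optimal value attained by: walk 1->3->3->1.
Answer: (C^⊗3)[1][1] = 15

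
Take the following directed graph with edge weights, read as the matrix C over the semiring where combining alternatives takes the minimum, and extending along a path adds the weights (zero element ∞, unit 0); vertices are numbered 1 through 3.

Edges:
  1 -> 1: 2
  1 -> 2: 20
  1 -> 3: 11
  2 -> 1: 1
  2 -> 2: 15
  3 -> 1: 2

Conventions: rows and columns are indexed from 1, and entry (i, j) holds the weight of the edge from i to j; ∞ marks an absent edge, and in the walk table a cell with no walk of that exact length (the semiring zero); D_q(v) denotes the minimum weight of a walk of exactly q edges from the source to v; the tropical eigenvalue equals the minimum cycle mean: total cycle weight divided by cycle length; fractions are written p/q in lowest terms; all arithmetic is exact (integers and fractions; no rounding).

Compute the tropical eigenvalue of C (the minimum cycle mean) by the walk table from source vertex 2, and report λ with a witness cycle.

q=0: [∞, 0, ∞]
q=1: [1, 15, ∞]
q=2: [3, 21, 12]
q=3: [5, 23, 14]
Optimal cycle mean attained by: cycle 1->1, total 2, length 1.
Answer: λ = 2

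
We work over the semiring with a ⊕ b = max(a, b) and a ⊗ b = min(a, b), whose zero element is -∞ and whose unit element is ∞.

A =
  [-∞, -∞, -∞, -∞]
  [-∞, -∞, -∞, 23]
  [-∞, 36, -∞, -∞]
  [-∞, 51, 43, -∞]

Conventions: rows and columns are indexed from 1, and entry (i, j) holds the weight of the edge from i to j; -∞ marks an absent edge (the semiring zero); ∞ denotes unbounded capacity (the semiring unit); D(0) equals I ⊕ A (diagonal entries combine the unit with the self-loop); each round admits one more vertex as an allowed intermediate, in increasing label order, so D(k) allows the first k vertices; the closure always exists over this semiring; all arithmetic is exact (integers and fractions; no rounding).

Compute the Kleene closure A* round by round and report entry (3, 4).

D(0):
  [∞, -∞, -∞, -∞]
  [-∞, ∞, -∞, 23]
  [-∞, 36, ∞, -∞]
  [-∞, 51, 43, ∞]
D(1):
  [∞, -∞, -∞, -∞]
  [-∞, ∞, -∞, 23]
  [-∞, 36, ∞, -∞]
  [-∞, 51, 43, ∞]
D(2):
  [∞, -∞, -∞, -∞]
  [-∞, ∞, -∞, 23]
  [-∞, 36, ∞, 23]
  [-∞, 51, 43, ∞]
D(3):
  [∞, -∞, -∞, -∞]
  [-∞, ∞, -∞, 23]
  [-∞, 36, ∞, 23]
  [-∞, 51, 43, ∞]
D(4):
  [∞, -∞, -∞, -∞]
  [-∞, ∞, 23, 23]
  [-∞, 36, ∞, 23]
  [-∞, 51, 43, ∞]
Answer: A*[3][4] = 23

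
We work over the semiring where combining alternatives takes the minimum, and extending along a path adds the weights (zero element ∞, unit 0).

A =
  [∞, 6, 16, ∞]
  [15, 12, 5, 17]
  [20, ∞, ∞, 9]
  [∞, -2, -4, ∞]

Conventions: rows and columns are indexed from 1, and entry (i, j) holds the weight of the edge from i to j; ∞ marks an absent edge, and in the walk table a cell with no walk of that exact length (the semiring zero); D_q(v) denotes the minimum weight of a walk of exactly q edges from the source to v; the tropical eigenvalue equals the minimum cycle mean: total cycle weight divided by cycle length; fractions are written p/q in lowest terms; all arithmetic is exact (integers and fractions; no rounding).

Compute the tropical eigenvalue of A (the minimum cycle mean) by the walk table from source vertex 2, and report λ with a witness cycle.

q=0: [∞, 0, ∞, ∞]
q=1: [15, 12, 5, 17]
q=2: [25, 15, 13, 14]
q=3: [30, 12, 10, 22]
q=4: [27, 20, 17, 19]
Optimal cycle mean attained by: cycle 3->4->3, total 9 + (-4), length 2.
Answer: λ = 5/2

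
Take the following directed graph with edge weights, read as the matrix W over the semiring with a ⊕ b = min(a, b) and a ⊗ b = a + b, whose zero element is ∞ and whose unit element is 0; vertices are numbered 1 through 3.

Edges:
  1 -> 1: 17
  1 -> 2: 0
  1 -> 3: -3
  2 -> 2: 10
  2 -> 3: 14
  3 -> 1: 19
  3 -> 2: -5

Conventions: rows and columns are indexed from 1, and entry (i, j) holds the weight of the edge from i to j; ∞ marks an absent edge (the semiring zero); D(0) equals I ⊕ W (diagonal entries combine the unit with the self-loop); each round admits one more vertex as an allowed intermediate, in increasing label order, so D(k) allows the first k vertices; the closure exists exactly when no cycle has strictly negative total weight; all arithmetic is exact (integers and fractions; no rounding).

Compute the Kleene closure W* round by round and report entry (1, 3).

D(0):
  [0, 0, -3]
  [∞, 0, 14]
  [19, -5, 0]
D(1):
  [0, 0, -3]
  [∞, 0, 14]
  [19, -5, 0]
D(2):
  [0, 0, -3]
  [∞, 0, 14]
  [19, -5, 0]
D(3):
  [0, -8, -3]
  [33, 0, 14]
  [19, -5, 0]
Answer: W*[1][3] = -3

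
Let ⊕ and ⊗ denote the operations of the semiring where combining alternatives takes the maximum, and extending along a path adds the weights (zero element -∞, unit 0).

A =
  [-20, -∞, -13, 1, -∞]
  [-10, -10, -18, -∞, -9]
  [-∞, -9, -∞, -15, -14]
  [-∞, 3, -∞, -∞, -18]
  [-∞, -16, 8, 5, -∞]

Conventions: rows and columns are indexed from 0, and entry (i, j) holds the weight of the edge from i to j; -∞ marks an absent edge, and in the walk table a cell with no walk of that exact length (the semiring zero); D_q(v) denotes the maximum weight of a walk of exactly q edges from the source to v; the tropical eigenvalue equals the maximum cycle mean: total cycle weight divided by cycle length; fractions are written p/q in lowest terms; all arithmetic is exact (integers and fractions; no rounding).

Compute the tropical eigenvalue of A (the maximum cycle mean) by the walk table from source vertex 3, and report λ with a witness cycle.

q=0: [-∞, -∞, -∞, 0, -∞]
q=1: [-∞, 3, -∞, -∞, -18]
q=2: [-7, -7, -10, -13, -6]
q=3: [-17, -10, 2, -1, -16]
q=4: [-20, 2, -8, -11, -12]
q=5: [-8, -8, -4, -7, -7]
Optimal cycle mean attained by: cycle 1->4->3->1, total (-9) + 5 + 3, length 3.
Answer: λ = -1/3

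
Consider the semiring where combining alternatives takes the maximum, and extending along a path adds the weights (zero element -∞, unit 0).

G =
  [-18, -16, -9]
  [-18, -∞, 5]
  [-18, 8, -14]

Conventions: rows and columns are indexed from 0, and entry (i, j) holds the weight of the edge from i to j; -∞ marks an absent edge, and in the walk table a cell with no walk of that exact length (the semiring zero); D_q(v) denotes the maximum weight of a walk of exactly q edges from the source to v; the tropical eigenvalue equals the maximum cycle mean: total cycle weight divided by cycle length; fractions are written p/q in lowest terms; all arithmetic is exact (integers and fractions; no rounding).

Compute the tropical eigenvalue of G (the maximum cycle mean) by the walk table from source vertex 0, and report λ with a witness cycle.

q=0: [0, -∞, -∞]
q=1: [-18, -16, -9]
q=2: [-27, -1, -11]
q=3: [-19, -3, 4]
Optimal cycle mean attained by: cycle 1->2->1, total 5 + 8, length 2.
Answer: λ = 13/2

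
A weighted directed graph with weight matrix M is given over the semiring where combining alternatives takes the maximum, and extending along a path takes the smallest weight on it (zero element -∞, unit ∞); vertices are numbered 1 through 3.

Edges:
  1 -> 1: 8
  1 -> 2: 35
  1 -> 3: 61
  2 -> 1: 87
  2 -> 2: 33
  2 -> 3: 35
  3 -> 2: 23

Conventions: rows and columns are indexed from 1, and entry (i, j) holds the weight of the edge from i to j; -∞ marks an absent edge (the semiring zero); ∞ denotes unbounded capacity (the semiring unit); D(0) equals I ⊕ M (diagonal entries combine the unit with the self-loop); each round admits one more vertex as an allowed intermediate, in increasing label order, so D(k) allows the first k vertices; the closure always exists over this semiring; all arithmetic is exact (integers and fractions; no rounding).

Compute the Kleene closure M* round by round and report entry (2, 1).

D(0):
  [∞, 35, 61]
  [87, ∞, 35]
  [-∞, 23, ∞]
D(1):
  [∞, 35, 61]
  [87, ∞, 61]
  [-∞, 23, ∞]
D(2):
  [∞, 35, 61]
  [87, ∞, 61]
  [23, 23, ∞]
D(3):
  [∞, 35, 61]
  [87, ∞, 61]
  [23, 23, ∞]
Answer: M*[2][1] = 87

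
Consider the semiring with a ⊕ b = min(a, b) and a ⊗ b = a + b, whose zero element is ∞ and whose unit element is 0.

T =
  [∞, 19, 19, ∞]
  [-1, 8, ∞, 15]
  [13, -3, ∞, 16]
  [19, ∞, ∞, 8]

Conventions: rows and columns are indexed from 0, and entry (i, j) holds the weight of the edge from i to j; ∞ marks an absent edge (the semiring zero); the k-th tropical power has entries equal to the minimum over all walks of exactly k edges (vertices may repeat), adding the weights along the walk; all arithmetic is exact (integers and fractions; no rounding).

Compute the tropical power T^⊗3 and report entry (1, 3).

T^⊗2:
  [18, 16, ∞, 34]
  [7, 16, 18, 23]
  [-4, 5, 32, 12]
  [27, 38, 38, 16]
T^⊗3:
  [15, 24, 37, 31]
  [15, 15, 26, 31]
  [4, 13, 15, 20]
  [35, 35, 46, 24]
Key observation: the optimum is the walk 1->1->1->3, with weight 8 + 8 + 15 = 31.
Optimal value attained by: walk 1->1->1->3.
Answer: (T^⊗3)[1][3] = 31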